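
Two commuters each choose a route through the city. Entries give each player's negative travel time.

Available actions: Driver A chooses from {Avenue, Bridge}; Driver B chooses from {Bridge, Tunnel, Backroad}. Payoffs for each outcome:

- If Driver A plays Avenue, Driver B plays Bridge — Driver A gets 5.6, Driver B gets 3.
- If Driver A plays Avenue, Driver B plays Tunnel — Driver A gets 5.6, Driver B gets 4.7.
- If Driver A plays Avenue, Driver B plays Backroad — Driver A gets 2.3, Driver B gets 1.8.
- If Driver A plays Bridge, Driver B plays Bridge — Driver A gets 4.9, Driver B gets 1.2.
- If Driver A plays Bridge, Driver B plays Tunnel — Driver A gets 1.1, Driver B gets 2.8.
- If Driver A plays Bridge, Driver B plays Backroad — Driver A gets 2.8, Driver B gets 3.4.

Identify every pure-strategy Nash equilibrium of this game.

Pure-strategy Nash equilibria: (Avenue, Tunnel) and (Bridge, Backroad)

Driver A against Bridge: payoffs 5.6, 4.9 → best response Avenue.
Driver A against Tunnel: payoffs 5.6, 1.1 → best response Avenue.
Driver A against Backroad: payoffs 2.3, 2.8 → best response Bridge.
Driver B against Avenue: payoffs 3, 4.7, 1.8 → best response Tunnel.
Driver B against Bridge: payoffs 1.2, 2.8, 3.4 → best response Backroad.
Mutual best responses: (Avenue, Tunnel); (Bridge, Backroad).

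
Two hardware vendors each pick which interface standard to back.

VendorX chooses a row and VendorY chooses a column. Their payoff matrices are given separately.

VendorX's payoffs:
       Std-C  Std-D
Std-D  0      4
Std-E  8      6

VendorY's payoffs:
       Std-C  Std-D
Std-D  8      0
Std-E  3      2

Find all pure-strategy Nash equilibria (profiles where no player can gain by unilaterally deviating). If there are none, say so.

(Std-E, Std-C)

For each player, find the best response to each opponent profile; mutual best responses are the pure NE.
VendorX against Std-C: payoffs 0, 8 → best response Std-E.
VendorX against Std-D: payoffs 4, 6 → best response Std-E.
VendorY against Std-D: payoffs 8, 0 → best response Std-C.
VendorY against Std-E: payoffs 3, 2 → best response Std-C.
Mutual best responses: (Std-E, Std-C).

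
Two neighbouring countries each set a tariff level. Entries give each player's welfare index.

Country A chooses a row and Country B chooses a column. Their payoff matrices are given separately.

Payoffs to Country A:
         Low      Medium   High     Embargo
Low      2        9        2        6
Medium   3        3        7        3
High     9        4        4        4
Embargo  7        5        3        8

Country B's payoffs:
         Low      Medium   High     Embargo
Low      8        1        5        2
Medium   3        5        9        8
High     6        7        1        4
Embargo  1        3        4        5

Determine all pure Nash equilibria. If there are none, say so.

(Medium, High) and (Embargo, Embargo)

Country A against Low: payoffs 2, 3, 9, 7 → best response High.
Country A against Medium: payoffs 9, 3, 4, 5 → best response Low.
Country A against High: payoffs 2, 7, 4, 3 → best response Medium.
Country A against Embargo: payoffs 6, 3, 4, 8 → best response Embargo.
Country B against Low: payoffs 8, 1, 5, 2 → best response Low.
Country B against Medium: payoffs 3, 5, 9, 8 → best response High.
Country B against High: payoffs 6, 7, 1, 4 → best response Medium.
Country B against Embargo: payoffs 1, 3, 4, 5 → best response Embargo.
Mutual best responses: (Medium, High); (Embargo, Embargo).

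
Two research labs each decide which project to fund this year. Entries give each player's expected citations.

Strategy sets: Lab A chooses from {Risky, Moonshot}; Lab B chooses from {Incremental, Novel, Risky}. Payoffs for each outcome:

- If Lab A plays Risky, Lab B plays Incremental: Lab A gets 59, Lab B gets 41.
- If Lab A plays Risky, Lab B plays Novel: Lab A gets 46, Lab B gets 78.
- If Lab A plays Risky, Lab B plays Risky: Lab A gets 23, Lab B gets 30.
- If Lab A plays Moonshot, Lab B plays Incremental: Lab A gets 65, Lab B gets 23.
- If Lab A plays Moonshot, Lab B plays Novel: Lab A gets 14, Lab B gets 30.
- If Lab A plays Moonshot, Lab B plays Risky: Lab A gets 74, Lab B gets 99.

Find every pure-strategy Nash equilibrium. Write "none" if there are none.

Pure-strategy Nash equilibria: (Risky, Novel) and (Moonshot, Risky)

For each player, find the best response to each opponent profile; mutual best responses are the pure NE.
Lab A against Incremental: payoffs 59, 65 → best response Moonshot.
Lab A against Novel: payoffs 46, 14 → best response Risky.
Lab A against Risky: payoffs 23, 74 → best response Moonshot.
Lab B against Risky: payoffs 41, 78, 30 → best response Novel.
Lab B against Moonshot: payoffs 23, 30, 99 → best response Risky.
Mutual best responses: (Risky, Novel); (Moonshot, Risky).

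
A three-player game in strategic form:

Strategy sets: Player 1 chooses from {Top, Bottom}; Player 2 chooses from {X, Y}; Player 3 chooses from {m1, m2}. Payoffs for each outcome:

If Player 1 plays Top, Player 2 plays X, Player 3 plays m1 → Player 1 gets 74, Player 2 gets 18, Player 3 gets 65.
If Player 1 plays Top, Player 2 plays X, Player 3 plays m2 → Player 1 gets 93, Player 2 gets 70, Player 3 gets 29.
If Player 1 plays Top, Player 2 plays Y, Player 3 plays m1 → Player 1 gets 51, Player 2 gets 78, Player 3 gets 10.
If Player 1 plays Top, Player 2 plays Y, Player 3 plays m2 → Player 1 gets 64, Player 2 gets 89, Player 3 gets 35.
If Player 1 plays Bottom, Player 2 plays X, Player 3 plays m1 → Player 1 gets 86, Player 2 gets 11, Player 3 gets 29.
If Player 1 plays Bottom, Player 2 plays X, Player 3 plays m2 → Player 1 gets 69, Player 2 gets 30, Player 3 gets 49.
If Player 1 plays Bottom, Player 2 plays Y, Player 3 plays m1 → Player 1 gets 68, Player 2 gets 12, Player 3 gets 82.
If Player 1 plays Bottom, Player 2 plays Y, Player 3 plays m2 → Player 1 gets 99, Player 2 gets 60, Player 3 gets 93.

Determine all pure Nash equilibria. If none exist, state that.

Player 1 against (X, m1): payoffs 74, 86 → best response Bottom.
Player 1 against (X, m2): payoffs 93, 69 → best response Top.
Player 1 against (Y, m1): payoffs 51, 68 → best response Bottom.
Player 1 against (Y, m2): payoffs 64, 99 → best response Bottom.
Player 2 against (Top, m1): payoffs 18, 78 → best response Y.
Player 2 against (Top, m2): payoffs 70, 89 → best response Y.
Player 2 against (Bottom, m1): payoffs 11, 12 → best response Y.
Player 2 against (Bottom, m2): payoffs 30, 60 → best response Y.
Player 3 against (Top, X): payoffs 65, 29 → best response m1.
Player 3 against (Top, Y): payoffs 10, 35 → best response m2.
Player 3 against (Bottom, X): payoffs 29, 49 → best response m2.
Player 3 against (Bottom, Y): payoffs 82, 93 → best response m2.
Mutual best responses: (Bottom, Y, m2).

(Bottom, Y, m2)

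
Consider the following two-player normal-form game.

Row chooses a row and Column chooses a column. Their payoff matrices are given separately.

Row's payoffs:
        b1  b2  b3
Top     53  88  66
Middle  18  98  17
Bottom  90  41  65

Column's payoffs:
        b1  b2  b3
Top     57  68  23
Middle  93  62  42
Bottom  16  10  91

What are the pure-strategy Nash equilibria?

(Top, b1): Row can switch to Bottom (53 → 90). Not NE.
(Top, b2): Row can switch to Middle (88 → 98). Not NE.
(Top, b3): Column can switch to b1 (23 → 57). Not NE.
(Middle, b1): Row can switch to Top (18 → 53). Not NE.
(Middle, b2): Column can switch to b1 (62 → 93). Not NE.
(Middle, b3): Row can switch to Top (17 → 66). Not NE.
(Bottom, b1): Column can switch to b3 (16 → 91). Not NE.
(Bottom, b2): Row can switch to Top (41 → 88). Not NE.
(Bottom, b3): Row can switch to Top (65 → 66). Not NE.

No pure-strategy Nash equilibrium.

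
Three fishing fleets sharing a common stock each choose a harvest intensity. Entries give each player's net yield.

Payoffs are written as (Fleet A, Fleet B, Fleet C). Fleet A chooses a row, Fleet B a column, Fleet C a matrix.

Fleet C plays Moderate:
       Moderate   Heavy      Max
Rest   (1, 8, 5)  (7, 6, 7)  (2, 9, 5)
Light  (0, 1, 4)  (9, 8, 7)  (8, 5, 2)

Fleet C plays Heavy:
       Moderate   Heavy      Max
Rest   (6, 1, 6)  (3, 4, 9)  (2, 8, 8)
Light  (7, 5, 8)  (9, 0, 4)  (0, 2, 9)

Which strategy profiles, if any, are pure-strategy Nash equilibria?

The pure Nash equilibria are (Rest, Max, Heavy) and (Light, Moderate, Heavy) and (Light, Heavy, Moderate).

Fleet A against (Moderate, Moderate): payoffs 1, 0 → best response Rest.
Fleet A against (Moderate, Heavy): payoffs 6, 7 → best response Light.
Fleet A against (Heavy, Moderate): payoffs 7, 9 → best response Light.
Fleet A against (Heavy, Heavy): payoffs 3, 9 → best response Light.
Fleet A against (Max, Moderate): payoffs 2, 8 → best response Light.
Fleet A against (Max, Heavy): payoffs 2, 0 → best response Rest.
Fleet B against (Rest, Moderate): payoffs 8, 6, 9 → best response Max.
Fleet B against (Rest, Heavy): payoffs 1, 4, 8 → best response Max.
Fleet B against (Light, Moderate): payoffs 1, 8, 5 → best response Heavy.
Fleet B against (Light, Heavy): payoffs 5, 0, 2 → best response Moderate.
Fleet C against (Rest, Moderate): payoffs 5, 6 → best response Heavy.
Fleet C against (Rest, Heavy): payoffs 7, 9 → best response Heavy.
Fleet C against (Rest, Max): payoffs 5, 8 → best response Heavy.
Fleet C against (Light, Moderate): payoffs 4, 8 → best response Heavy.
Fleet C against (Light, Heavy): payoffs 7, 4 → best response Moderate.
Fleet C against (Light, Max): payoffs 2, 9 → best response Heavy.
Mutual best responses: (Rest, Max, Heavy); (Light, Moderate, Heavy); (Light, Heavy, Moderate).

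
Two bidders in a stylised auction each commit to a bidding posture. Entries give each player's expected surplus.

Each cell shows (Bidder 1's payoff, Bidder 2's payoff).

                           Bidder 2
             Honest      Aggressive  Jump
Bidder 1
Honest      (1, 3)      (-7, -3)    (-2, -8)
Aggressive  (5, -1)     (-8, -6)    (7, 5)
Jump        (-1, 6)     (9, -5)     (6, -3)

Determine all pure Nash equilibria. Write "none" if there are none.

The unique pure-strategy Nash equilibrium is (Aggressive, Jump).

Bidder 1 against Honest: payoffs 1, 5, -1 → best response Aggressive.
Bidder 1 against Aggressive: payoffs -7, -8, 9 → best response Jump.
Bidder 1 against Jump: payoffs -2, 7, 6 → best response Aggressive.
Bidder 2 against Honest: payoffs 3, -3, -8 → best response Honest.
Bidder 2 against Aggressive: payoffs -1, -6, 5 → best response Jump.
Bidder 2 against Jump: payoffs 6, -5, -3 → best response Honest.
Mutual best responses: (Aggressive, Jump).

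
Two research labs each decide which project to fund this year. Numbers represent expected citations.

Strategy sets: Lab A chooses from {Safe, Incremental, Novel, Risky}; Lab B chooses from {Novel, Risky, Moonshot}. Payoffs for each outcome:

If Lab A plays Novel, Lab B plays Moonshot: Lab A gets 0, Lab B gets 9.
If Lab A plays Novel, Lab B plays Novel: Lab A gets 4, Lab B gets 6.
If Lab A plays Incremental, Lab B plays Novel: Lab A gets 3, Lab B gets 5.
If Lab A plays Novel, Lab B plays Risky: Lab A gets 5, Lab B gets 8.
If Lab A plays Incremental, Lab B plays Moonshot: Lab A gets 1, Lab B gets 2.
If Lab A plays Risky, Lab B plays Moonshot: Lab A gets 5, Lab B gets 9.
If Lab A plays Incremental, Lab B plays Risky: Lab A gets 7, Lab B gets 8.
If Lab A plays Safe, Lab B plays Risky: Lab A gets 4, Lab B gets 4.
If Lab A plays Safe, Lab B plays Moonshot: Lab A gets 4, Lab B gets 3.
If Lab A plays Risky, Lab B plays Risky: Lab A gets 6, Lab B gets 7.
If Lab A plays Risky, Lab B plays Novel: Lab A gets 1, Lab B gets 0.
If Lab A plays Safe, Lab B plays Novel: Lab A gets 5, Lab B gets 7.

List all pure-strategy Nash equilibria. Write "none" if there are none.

(Safe, Novel): Lab A gets 5, best alternative 4; Lab B gets 7, best alternative 4. No profitable deviation — NE.
(Safe, Risky): Lab A can switch to Incremental (4 → 7). Not NE.
(Safe, Moonshot): Lab A can switch to Risky (4 → 5). Not NE.
(Incremental, Novel): Lab A can switch to Safe (3 → 5). Not NE.
(Incremental, Risky): Lab A gets 7, best alternative 6; Lab B gets 8, best alternative 5. No profitable deviation — NE.
(Incremental, Moonshot): Lab A can switch to Safe (1 → 4). Not NE.
(Novel, Novel): Lab A can switch to Safe (4 → 5). Not NE.
(Novel, Risky): Lab A can switch to Incremental (5 → 7). Not NE.
(Risky, Moonshot): Lab A gets 5, best alternative 4; Lab B gets 9, best alternative 7. No profitable deviation — NE.
(The remaining 3 profiles each have a profitable deviation by the same check.)

Pure-strategy Nash equilibria: (Safe, Novel); (Incremental, Risky); (Risky, Moonshot)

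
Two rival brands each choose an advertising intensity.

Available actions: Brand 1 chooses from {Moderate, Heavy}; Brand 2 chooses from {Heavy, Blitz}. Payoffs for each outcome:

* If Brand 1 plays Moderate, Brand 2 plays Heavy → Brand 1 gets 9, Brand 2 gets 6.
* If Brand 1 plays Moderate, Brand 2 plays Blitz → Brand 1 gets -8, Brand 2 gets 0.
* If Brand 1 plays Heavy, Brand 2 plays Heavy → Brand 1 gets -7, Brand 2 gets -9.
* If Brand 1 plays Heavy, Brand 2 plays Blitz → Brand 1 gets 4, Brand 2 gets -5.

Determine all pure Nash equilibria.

Brand 1 against Heavy: payoffs 9, -7 → best response Moderate.
Brand 1 against Blitz: payoffs -8, 4 → best response Heavy.
Brand 2 against Moderate: payoffs 6, 0 → best response Heavy.
Brand 2 against Heavy: payoffs -9, -5 → best response Blitz.
Mutual best responses: (Moderate, Heavy); (Heavy, Blitz).

(Moderate, Heavy); (Heavy, Blitz)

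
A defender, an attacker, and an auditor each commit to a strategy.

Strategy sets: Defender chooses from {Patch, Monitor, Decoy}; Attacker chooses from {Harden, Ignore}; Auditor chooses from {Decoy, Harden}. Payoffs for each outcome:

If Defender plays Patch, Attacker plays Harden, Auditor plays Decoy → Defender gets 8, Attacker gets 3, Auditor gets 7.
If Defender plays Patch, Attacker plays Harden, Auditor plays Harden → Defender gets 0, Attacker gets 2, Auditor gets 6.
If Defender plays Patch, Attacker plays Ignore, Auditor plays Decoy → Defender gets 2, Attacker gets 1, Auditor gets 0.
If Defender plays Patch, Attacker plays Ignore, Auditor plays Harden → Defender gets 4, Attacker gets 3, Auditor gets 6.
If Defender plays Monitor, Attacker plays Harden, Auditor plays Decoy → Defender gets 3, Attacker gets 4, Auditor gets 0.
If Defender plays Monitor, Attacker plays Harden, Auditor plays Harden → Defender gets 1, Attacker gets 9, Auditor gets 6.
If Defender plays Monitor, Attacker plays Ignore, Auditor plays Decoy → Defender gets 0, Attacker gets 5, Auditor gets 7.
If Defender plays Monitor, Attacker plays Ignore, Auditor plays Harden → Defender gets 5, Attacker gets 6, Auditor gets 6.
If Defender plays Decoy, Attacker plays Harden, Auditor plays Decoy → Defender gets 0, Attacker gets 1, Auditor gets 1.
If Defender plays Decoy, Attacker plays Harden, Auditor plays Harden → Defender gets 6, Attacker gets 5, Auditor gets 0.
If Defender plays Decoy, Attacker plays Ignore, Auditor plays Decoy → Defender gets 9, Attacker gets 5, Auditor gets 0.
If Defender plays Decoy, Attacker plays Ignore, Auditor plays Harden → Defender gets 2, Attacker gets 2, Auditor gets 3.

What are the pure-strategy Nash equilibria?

The unique pure-strategy Nash equilibrium is (Patch, Harden, Decoy).

(Patch, Harden, Decoy): Defender gets 8, best alternative 3; Attacker gets 3, best alternative 1; Auditor gets 7, best alternative 6. No profitable deviation — NE.
(Patch, Harden, Harden): Defender can switch to Monitor (0 → 1). Not NE.
(Patch, Ignore, Decoy): Defender can switch to Decoy (2 → 9). Not NE.
(Patch, Ignore, Harden): Defender can switch to Monitor (4 → 5). Not NE.
(Monitor, Harden, Decoy): Defender can switch to Patch (3 → 8). Not NE.
(Monitor, Harden, Harden): Defender can switch to Decoy (1 → 6). Not NE.
(Monitor, Ignore, Decoy): Defender can switch to Patch (0 → 2). Not NE.
(Monitor, Ignore, Harden): Attacker can switch to Harden (6 → 9). Not NE.
(Decoy, Harden, Decoy): Defender can switch to Patch (0 → 8). Not NE.
(Decoy, Harden, Harden): Auditor can switch to Decoy (0 → 1). Not NE.
(Decoy, Ignore, Decoy): Auditor can switch to Harden (0 → 3). Not NE.
(Decoy, Ignore, Harden): Defender can switch to Patch (2 → 4). Not NE.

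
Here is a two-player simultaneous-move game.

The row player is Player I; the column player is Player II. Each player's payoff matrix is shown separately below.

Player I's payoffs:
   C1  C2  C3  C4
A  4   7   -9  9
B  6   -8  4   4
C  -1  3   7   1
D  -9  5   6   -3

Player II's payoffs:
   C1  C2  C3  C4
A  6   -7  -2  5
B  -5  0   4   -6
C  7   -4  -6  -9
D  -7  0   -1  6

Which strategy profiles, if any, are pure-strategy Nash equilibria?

Player I against C1: payoffs 4, 6, -1, -9 → best response B.
Player I against C2: payoffs 7, -8, 3, 5 → best response A.
Player I against C3: payoffs -9, 4, 7, 6 → best response C.
Player I against C4: payoffs 9, 4, 1, -3 → best response A.
Player II against A: payoffs 6, -7, -2, 5 → best response C1.
Player II against B: payoffs -5, 0, 4, -6 → best response C3.
Player II against C: payoffs 7, -4, -6, -9 → best response C1.
Player II against D: payoffs -7, 0, -1, 6 → best response C4.
No profile is a mutual best response for all players.

This game has no pure Nash equilibrium.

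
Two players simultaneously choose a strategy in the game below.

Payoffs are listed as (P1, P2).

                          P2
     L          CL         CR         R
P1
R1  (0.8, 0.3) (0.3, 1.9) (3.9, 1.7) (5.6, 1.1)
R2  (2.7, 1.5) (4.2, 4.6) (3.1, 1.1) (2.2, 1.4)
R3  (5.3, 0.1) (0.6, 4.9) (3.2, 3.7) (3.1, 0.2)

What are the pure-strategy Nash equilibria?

Mark each player's best response to every combination of opponents' strategies; a profile where every player is best-responding is a pure Nash equilibrium.
P1 against L: payoffs 0.8, 2.7, 5.3 → best response R3.
P1 against CL: payoffs 0.3, 4.2, 0.6 → best response R2.
P1 against CR: payoffs 3.9, 3.1, 3.2 → best response R1.
P1 against R: payoffs 5.6, 2.2, 3.1 → best response R1.
P2 against R1: payoffs 0.3, 1.9, 1.7, 1.1 → best response CL.
P2 against R2: payoffs 1.5, 4.6, 1.1, 1.4 → best response CL.
P2 against R3: payoffs 0.1, 4.9, 3.7, 0.2 → best response CL.
Mutual best responses: (R2, CL).

Pure NE: (R2, CL)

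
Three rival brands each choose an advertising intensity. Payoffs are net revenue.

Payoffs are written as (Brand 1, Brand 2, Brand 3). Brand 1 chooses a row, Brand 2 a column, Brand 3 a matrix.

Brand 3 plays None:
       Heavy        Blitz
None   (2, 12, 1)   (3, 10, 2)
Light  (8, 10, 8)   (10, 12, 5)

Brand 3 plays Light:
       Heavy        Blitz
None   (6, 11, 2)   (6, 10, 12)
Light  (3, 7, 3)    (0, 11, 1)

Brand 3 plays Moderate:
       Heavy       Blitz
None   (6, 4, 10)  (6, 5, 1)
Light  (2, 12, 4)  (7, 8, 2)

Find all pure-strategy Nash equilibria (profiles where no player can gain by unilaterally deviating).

Brand 1 against (Heavy, None): payoffs 2, 8 → best response Light.
Brand 1 against (Heavy, Light): payoffs 6, 3 → best response None.
Brand 1 against (Heavy, Moderate): payoffs 6, 2 → best response None.
Brand 1 against (Blitz, None): payoffs 3, 10 → best response Light.
Brand 1 against (Blitz, Light): payoffs 6, 0 → best response None.
Brand 1 against (Blitz, Moderate): payoffs 6, 7 → best response Light.
Brand 2 against (None, None): payoffs 12, 10 → best response Heavy.
Brand 2 against (None, Light): payoffs 11, 10 → best response Heavy.
Brand 2 against (None, Moderate): payoffs 4, 5 → best response Blitz.
Brand 2 against (Light, None): payoffs 10, 12 → best response Blitz.
Brand 2 against (Light, Light): payoffs 7, 11 → best response Blitz.
Brand 2 against (Light, Moderate): payoffs 12, 8 → best response Heavy.
Brand 3 against (None, Heavy): payoffs 1, 2, 10 → best response Moderate.
Brand 3 against (None, Blitz): payoffs 2, 12, 1 → best response Light.
Brand 3 against (Light, Heavy): payoffs 8, 3, 4 → best response None.
Brand 3 against (Light, Blitz): payoffs 5, 1, 2 → best response None.
Mutual best responses: (Light, Blitz, None).

The unique pure-strategy Nash equilibrium is (Light, Blitz, None).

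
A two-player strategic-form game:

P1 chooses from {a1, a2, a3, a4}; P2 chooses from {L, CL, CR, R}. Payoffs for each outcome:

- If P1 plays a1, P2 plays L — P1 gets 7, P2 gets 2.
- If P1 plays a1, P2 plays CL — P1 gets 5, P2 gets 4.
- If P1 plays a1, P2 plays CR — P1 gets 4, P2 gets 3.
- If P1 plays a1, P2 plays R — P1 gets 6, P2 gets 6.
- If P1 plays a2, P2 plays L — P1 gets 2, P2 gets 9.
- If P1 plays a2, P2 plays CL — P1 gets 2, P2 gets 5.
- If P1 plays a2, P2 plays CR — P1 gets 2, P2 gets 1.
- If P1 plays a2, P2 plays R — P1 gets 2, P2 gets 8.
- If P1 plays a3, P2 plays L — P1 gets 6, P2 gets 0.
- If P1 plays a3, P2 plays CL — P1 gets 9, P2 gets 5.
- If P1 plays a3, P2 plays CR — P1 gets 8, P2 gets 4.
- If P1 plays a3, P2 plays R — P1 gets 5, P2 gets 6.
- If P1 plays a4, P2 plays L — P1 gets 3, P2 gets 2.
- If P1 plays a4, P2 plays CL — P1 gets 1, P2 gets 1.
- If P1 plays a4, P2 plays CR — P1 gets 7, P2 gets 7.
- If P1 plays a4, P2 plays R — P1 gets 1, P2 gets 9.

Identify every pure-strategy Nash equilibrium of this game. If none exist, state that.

Pure NE: (a1, R)

(a1, L): P2 can switch to CL (2 → 4). Not NE.
(a1, CL): P1 can switch to a3 (5 → 9). Not NE.
(a1, CR): P1 can switch to a3 (4 → 8). Not NE.
(a1, R): P1 gets 6, best alternative 5; P2 gets 6, best alternative 4. No profitable deviation — NE.
(a2, L): P1 can switch to a1 (2 → 7). Not NE.
(a2, CL): P1 can switch to a1 (2 → 5). Not NE.
(a2, CR): P1 can switch to a1 (2 → 4). Not NE.
(a2, R): P1 can switch to a1 (2 → 6). Not NE.
(a3, L): P1 can switch to a1 (6 → 7). Not NE.
(a3, CL): P2 can switch to R (5 → 6). Not NE.
(a3, CR): P2 can switch to CL (4 → 5). Not NE.
(a3, R): P1 can switch to a1 (5 → 6). Not NE.
(a4, L): P1 can switch to a1 (3 → 7). Not NE.
(The remaining 3 profiles each have a profitable deviation by the same check.)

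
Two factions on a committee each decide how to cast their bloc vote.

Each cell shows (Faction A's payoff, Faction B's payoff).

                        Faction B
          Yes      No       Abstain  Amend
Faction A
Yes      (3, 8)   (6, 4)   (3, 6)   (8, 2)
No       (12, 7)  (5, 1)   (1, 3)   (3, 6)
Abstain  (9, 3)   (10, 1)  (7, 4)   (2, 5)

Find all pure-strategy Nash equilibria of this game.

Check each profile: it is a Nash equilibrium iff no player can strictly gain by switching unilaterally.
(Yes, Yes): Faction A can switch to No (3 → 12). Not NE.
(Yes, No): Faction A can switch to Abstain (6 → 10). Not NE.
(Yes, Abstain): Faction A can switch to Abstain (3 → 7). Not NE.
(Yes, Amend): Faction B can switch to Yes (2 → 8). Not NE.
(No, Yes): Faction A gets 12, best alternative 9; Faction B gets 7, best alternative 6. No profitable deviation — NE.
(No, No): Faction A can switch to Yes (5 → 6). Not NE.
(No, Abstain): Faction A can switch to Yes (1 → 3). Not NE.
(No, Amend): Faction A can switch to Yes (3 → 8). Not NE.
(Abstain, Yes): Faction A can switch to No (9 → 12). Not NE.
(Abstain, No): Faction B can switch to Yes (1 → 3). Not NE.
(Abstain, Abstain): Faction B can switch to Amend (4 → 5). Not NE.
(The remaining 1 profile has a profitable deviation by the same check.)

Pure NE: (No, Yes)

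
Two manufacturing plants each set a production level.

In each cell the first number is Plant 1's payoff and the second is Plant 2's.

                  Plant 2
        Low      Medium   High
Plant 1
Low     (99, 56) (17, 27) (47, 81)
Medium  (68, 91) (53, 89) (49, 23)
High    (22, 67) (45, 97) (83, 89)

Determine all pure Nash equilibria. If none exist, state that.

none

Check each profile: it is a Nash equilibrium iff no player can strictly gain by switching unilaterally.
(Low, Low): Plant 2 can switch to High (56 → 81). Not NE.
(Low, Medium): Plant 1 can switch to Medium (17 → 53). Not NE.
(Low, High): Plant 1 can switch to Medium (47 → 49). Not NE.
(Medium, Low): Plant 1 can switch to Low (68 → 99). Not NE.
(Medium, Medium): Plant 2 can switch to Low (89 → 91). Not NE.
(Medium, High): Plant 1 can switch to High (49 → 83). Not NE.
(High, Low): Plant 1 can switch to Low (22 → 99). Not NE.
(High, Medium): Plant 1 can switch to Medium (45 → 53). Not NE.
(High, High): Plant 2 can switch to Medium (89 → 97). Not NE.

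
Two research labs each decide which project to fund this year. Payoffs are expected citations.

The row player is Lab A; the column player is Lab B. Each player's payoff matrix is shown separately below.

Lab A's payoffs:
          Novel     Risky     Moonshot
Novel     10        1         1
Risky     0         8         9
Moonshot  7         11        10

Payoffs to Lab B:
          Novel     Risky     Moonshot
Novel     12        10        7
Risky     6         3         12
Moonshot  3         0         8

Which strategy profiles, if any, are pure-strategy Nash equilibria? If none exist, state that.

Lab A against Novel: payoffs 10, 0, 7 → best response Novel.
Lab A against Risky: payoffs 1, 8, 11 → best response Moonshot.
Lab A against Moonshot: payoffs 1, 9, 10 → best response Moonshot.
Lab B against Novel: payoffs 12, 10, 7 → best response Novel.
Lab B against Risky: payoffs 6, 3, 12 → best response Moonshot.
Lab B against Moonshot: payoffs 3, 0, 8 → best response Moonshot.
Mutual best responses: (Novel, Novel); (Moonshot, Moonshot).

(Novel, Novel), (Moonshot, Moonshot)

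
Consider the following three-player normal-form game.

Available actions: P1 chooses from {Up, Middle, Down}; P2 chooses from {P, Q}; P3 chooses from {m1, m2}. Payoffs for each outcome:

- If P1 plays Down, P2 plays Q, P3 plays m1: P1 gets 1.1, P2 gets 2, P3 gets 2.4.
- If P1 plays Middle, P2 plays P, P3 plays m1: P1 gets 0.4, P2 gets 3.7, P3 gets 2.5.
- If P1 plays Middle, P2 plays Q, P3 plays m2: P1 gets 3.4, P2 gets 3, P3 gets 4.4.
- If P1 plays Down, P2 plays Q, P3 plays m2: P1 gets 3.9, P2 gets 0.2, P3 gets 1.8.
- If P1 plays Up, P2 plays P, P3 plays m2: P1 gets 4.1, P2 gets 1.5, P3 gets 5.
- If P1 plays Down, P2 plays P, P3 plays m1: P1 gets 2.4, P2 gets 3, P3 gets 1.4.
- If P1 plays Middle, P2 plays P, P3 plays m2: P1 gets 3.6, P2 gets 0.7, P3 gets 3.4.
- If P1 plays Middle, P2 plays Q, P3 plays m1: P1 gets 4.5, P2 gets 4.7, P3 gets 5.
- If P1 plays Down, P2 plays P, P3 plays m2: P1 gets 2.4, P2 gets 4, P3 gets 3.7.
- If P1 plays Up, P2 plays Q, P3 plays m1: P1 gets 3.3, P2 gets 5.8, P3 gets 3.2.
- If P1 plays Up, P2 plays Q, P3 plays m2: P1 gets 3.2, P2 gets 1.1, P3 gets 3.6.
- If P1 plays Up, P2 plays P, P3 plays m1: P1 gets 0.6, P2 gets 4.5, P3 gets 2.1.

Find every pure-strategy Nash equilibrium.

P1 against (P, m1): payoffs 0.6, 0.4, 2.4 → best response Down.
P1 against (P, m2): payoffs 4.1, 3.6, 2.4 → best response Up.
P1 against (Q, m1): payoffs 3.3, 4.5, 1.1 → best response Middle.
P1 against (Q, m2): payoffs 3.2, 3.4, 3.9 → best response Down.
P2 against (Up, m1): payoffs 4.5, 5.8 → best response Q.
P2 against (Up, m2): payoffs 1.5, 1.1 → best response P.
P2 against (Middle, m1): payoffs 3.7, 4.7 → best response Q.
P2 against (Middle, m2): payoffs 0.7, 3 → best response Q.
P2 against (Down, m1): payoffs 3, 2 → best response P.
P2 against (Down, m2): payoffs 4, 0.2 → best response P.
P3 against (Up, P): payoffs 2.1, 5 → best response m2.
P3 against (Up, Q): payoffs 3.2, 3.6 → best response m2.
P3 against (Middle, P): payoffs 2.5, 3.4 → best response m2.
P3 against (Middle, Q): payoffs 5, 4.4 → best response m1.
P3 against (Down, P): payoffs 1.4, 3.7 → best response m2.
P3 against (Down, Q): payoffs 2.4, 1.8 → best response m1.
Mutual best responses: (Up, P, m2); (Middle, Q, m1).

Pure-strategy Nash equilibria: (Up, P, m2) and (Middle, Q, m1)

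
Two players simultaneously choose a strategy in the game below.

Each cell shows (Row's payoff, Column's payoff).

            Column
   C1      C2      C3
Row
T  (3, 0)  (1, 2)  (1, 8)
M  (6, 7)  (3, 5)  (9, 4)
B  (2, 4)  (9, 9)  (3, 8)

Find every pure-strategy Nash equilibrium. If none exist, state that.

(T, C1): Row can switch to M (3 → 6). Not NE.
(T, C2): Row can switch to M (1 → 3). Not NE.
(T, C3): Row can switch to M (1 → 9). Not NE.
(M, C1): Row gets 6, best alternative 3; Column gets 7, best alternative 5. No profitable deviation — NE.
(M, C2): Row can switch to B (3 → 9). Not NE.
(M, C3): Column can switch to C1 (4 → 7). Not NE.
(B, C1): Row can switch to T (2 → 3). Not NE.
(B, C2): Row gets 9, best alternative 3; Column gets 9, best alternative 8. No profitable deviation — NE.
(B, C3): Row can switch to M (3 → 9). Not NE.

(M, C1); (B, C2)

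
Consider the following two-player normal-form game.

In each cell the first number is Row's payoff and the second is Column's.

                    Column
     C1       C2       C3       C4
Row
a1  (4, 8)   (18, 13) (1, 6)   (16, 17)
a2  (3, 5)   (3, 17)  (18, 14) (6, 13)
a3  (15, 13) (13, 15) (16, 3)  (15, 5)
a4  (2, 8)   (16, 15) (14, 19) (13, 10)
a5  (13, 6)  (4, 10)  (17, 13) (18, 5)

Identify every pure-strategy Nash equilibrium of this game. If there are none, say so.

(a1, C1): Row can switch to a3 (4 → 15). Not NE.
(a1, C2): Column can switch to C4 (13 → 17). Not NE.
(a1, C3): Row can switch to a2 (1 → 18). Not NE.
(a1, C4): Row can switch to a5 (16 → 18). Not NE.
(a2, C1): Row can switch to a1 (3 → 4). Not NE.
(a2, C2): Row can switch to a1 (3 → 18). Not NE.
(a2, C3): Column can switch to C2 (14 → 17). Not NE.
(a2, C4): Row can switch to a1 (6 → 16). Not NE.
(a3, C1): Column can switch to C2 (13 → 15). Not NE.
(a3, C2): Row can switch to a1 (13 → 18). Not NE.
(The remaining 10 profiles each have a profitable deviation by the same check.)

This game has no pure Nash equilibrium.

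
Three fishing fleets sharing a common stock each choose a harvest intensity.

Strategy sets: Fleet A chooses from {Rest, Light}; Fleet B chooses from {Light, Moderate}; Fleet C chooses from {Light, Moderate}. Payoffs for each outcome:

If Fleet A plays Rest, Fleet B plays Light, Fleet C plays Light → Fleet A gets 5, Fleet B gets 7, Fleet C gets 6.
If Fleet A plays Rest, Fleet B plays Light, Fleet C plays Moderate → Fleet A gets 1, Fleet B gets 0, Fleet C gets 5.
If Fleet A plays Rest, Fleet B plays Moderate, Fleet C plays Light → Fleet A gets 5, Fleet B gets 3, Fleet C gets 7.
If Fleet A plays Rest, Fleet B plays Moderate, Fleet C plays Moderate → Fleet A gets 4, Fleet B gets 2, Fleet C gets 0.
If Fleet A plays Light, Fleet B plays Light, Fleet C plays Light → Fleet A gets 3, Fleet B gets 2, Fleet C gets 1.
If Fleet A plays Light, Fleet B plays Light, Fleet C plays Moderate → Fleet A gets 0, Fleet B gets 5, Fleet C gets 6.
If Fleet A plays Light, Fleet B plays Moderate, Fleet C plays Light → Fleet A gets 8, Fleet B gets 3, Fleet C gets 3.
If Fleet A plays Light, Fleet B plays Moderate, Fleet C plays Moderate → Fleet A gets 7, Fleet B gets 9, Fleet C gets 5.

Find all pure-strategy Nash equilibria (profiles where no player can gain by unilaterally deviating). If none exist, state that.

The pure Nash equilibria are (Rest, Light, Light), (Light, Moderate, Moderate).

For each player, find the best response to each opponent profile; mutual best responses are the pure NE.
Fleet A against (Light, Light): payoffs 5, 3 → best response Rest.
Fleet A against (Light, Moderate): payoffs 1, 0 → best response Rest.
Fleet A against (Moderate, Light): payoffs 5, 8 → best response Light.
Fleet A against (Moderate, Moderate): payoffs 4, 7 → best response Light.
Fleet B against (Rest, Light): payoffs 7, 3 → best response Light.
Fleet B against (Rest, Moderate): payoffs 0, 2 → best response Moderate.
Fleet B against (Light, Light): payoffs 2, 3 → best response Moderate.
Fleet B against (Light, Moderate): payoffs 5, 9 → best response Moderate.
Fleet C against (Rest, Light): payoffs 6, 5 → best response Light.
Fleet C against (Rest, Moderate): payoffs 7, 0 → best response Light.
Fleet C against (Light, Light): payoffs 1, 6 → best response Moderate.
Fleet C against (Light, Moderate): payoffs 3, 5 → best response Moderate.
Mutual best responses: (Rest, Light, Light); (Light, Moderate, Moderate).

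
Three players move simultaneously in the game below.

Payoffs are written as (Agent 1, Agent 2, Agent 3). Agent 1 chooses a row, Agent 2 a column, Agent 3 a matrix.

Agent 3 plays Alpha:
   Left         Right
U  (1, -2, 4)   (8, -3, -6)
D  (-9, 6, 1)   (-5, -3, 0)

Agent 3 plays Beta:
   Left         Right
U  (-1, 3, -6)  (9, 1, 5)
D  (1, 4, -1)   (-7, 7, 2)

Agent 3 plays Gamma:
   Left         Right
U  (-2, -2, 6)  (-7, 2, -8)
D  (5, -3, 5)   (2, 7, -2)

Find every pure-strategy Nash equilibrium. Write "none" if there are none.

(U, Left, Alpha): Agent 3 can switch to Gamma (4 → 6). Not NE.
(U, Left, Beta): Agent 1 can switch to D (-1 → 1). Not NE.
(U, Left, Gamma): Agent 1 can switch to D (-2 → 5). Not NE.
(U, Right, Alpha): Agent 2 can switch to Left (-3 → -2). Not NE.
(U, Right, Beta): Agent 2 can switch to Left (1 → 3). Not NE.
(U, Right, Gamma): Agent 1 can switch to D (-7 → 2). Not NE.
(D, Left, Alpha): Agent 1 can switch to U (-9 → 1). Not NE.
(D, Left, Beta): Agent 2 can switch to Right (4 → 7). Not NE.
(The remaining 4 profiles each have a profitable deviation by the same check.)

No pure-strategy Nash equilibrium.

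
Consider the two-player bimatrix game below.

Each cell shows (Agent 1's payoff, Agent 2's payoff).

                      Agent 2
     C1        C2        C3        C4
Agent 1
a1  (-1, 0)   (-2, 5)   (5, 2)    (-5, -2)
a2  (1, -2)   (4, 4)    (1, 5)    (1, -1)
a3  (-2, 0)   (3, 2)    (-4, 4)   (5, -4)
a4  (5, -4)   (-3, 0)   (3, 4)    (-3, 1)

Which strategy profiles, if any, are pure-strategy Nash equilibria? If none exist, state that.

There is no pure-strategy Nash equilibrium.

Agent 1 against C1: payoffs -1, 1, -2, 5 → best response a4.
Agent 1 against C2: payoffs -2, 4, 3, -3 → best response a2.
Agent 1 against C3: payoffs 5, 1, -4, 3 → best response a1.
Agent 1 against C4: payoffs -5, 1, 5, -3 → best response a3.
Agent 2 against a1: payoffs 0, 5, 2, -2 → best response C2.
Agent 2 against a2: payoffs -2, 4, 5, -1 → best response C3.
Agent 2 against a3: payoffs 0, 2, 4, -4 → best response C3.
Agent 2 against a4: payoffs -4, 0, 4, 1 → best response C3.
No profile is a mutual best response for all players.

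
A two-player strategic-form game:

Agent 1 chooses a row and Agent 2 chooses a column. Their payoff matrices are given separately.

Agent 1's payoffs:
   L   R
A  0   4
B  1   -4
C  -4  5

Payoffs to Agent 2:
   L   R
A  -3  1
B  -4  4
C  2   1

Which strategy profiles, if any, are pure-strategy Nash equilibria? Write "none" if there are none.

No pure-strategy Nash equilibrium.

(A, L): Agent 1 can switch to B (0 → 1). Not NE.
(A, R): Agent 1 can switch to C (4 → 5). Not NE.
(B, L): Agent 2 can switch to R (-4 → 4). Not NE.
(B, R): Agent 1 can switch to A (-4 → 4). Not NE.
(C, L): Agent 1 can switch to A (-4 → 0). Not NE.
(C, R): Agent 2 can switch to L (1 → 2). Not NE.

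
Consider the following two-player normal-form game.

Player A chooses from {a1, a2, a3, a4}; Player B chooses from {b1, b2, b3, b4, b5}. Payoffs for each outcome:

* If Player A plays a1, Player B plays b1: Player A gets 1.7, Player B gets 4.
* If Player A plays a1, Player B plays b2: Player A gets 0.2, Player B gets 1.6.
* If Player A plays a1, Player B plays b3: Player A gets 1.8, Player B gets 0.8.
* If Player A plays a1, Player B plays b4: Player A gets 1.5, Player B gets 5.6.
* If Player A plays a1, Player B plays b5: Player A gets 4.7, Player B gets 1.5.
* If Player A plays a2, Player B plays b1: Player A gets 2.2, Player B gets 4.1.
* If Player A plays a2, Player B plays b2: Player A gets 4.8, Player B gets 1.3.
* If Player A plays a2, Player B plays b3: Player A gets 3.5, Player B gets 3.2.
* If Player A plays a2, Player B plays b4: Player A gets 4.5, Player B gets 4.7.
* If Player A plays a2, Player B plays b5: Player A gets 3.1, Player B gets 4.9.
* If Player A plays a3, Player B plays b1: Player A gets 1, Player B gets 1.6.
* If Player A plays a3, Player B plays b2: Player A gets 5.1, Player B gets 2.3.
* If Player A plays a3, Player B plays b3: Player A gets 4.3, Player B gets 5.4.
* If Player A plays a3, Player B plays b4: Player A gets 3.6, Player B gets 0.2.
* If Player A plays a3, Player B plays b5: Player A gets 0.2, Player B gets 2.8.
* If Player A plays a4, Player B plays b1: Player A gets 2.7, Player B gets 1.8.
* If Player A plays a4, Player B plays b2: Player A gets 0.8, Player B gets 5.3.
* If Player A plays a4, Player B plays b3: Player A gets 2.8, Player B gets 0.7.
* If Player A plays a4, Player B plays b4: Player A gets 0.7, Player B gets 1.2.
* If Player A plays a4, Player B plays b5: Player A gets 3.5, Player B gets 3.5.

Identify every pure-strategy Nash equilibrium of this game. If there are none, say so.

For each strategy profile, look for a profitable unilateral deviation.
(a1, b1): Player A can switch to a2 (1.7 → 2.2). Not NE.
(a1, b2): Player A can switch to a2 (0.2 → 4.8). Not NE.
(a1, b3): Player A can switch to a2 (1.8 → 3.5). Not NE.
(a1, b4): Player A can switch to a2 (1.5 → 4.5). Not NE.
(a1, b5): Player B can switch to b1 (1.5 → 4). Not NE.
(a2, b1): Player A can switch to a4 (2.2 → 2.7). Not NE.
(a2, b2): Player A can switch to a3 (4.8 → 5.1). Not NE.
(a2, b3): Player A can switch to a3 (3.5 → 4.3). Not NE.
(a2, b4): Player B can switch to b5 (4.7 → 4.9). Not NE.
(a2, b5): Player A can switch to a1 (3.1 → 4.7). Not NE.
(a3, b3): Player A gets 4.3, best alternative 3.5; Player B gets 5.4, best alternative 2.8. No profitable deviation — NE.
(The remaining 9 profiles each have a profitable deviation by the same check.)

Pure NE: (a3, b3)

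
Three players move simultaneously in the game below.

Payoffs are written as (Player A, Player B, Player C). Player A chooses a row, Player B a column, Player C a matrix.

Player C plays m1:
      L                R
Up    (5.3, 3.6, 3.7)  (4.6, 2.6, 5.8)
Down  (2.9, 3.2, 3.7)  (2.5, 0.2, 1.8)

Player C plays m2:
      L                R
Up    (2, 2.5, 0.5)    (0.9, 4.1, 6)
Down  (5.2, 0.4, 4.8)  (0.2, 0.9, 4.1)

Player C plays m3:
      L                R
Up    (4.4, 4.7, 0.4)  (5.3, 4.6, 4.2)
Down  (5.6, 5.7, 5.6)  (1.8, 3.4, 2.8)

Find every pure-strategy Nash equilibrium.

Pure-strategy Nash equilibria: (Up, L, m1); (Up, R, m2); (Down, L, m3)

For each strategy profile, look for a profitable unilateral deviation.
(Up, L, m1): Player A gets 5.3, best alternative 2.9; Player B gets 3.6, best alternative 2.6; Player C gets 3.7, best alternative 0.5. No profitable deviation — NE.
(Up, L, m2): Player A can switch to Down (2 → 5.2). Not NE.
(Up, L, m3): Player A can switch to Down (4.4 → 5.6). Not NE.
(Up, R, m1): Player B can switch to L (2.6 → 3.6). Not NE.
(Up, R, m2): Player A gets 0.9, best alternative 0.2; Player B gets 4.1, best alternative 2.5; Player C gets 6, best alternative 5.8. No profitable deviation — NE.
(Up, R, m3): Player B can switch to L (4.6 → 4.7). Not NE.
(Down, L, m1): Player A can switch to Up (2.9 → 5.3). Not NE.
(Down, L, m2): Player B can switch to R (0.4 → 0.9). Not NE.
(Down, L, m3): Player A gets 5.6, best alternative 4.4; Player B gets 5.7, best alternative 3.4; Player C gets 5.6, best alternative 4.8. No profitable deviation — NE.
(Down, R, m1): Player A can switch to Up (2.5 → 4.6). Not NE.
(Down, R, m2): Player A can switch to Up (0.2 → 0.9). Not NE.
(Down, R, m3): Player A can switch to Up (1.8 → 5.3). Not NE.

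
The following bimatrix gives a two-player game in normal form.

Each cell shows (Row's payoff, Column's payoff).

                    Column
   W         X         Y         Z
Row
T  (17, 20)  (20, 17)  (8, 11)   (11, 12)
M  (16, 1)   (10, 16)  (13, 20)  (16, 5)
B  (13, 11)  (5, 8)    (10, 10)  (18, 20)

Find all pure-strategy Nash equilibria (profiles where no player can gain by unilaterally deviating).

(T, W) and (M, Y) and (B, Z)

Row against W: payoffs 17, 16, 13 → best response T.
Row against X: payoffs 20, 10, 5 → best response T.
Row against Y: payoffs 8, 13, 10 → best response M.
Row against Z: payoffs 11, 16, 18 → best response B.
Column against T: payoffs 20, 17, 11, 12 → best response W.
Column against M: payoffs 1, 16, 20, 5 → best response Y.
Column against B: payoffs 11, 8, 10, 20 → best response Z.
Mutual best responses: (T, W); (M, Y); (B, Z).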